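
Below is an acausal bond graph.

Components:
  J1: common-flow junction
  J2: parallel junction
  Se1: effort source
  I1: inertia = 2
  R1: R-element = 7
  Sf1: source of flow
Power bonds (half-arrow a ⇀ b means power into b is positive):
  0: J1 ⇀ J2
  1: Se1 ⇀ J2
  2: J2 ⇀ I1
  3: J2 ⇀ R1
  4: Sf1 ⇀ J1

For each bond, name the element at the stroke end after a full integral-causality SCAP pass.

bond 0 |J1
bond 1 |J2
bond 2 |I1
bond 3 |R1
bond 4 |Sf1

β1 |J2  (Se1 fixes effort; stroke away)
β4 |Sf1  (Sf1 fixes flow; stroke at Sf1)
β0 |J1  (J1 flow already set via bond 4)
β2 |I1  (common-e at J2 fixed by 1)
β3 |R1  (0-jn J2 has e-setter on 1)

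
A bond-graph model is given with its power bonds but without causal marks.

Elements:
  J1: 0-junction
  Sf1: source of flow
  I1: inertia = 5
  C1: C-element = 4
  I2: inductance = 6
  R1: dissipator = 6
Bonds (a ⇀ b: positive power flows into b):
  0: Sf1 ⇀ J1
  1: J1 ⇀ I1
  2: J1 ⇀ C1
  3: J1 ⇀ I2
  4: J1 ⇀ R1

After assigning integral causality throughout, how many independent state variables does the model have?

#0 →Sf1  (source Sf1 imposes f)
#1 →I1  (I1 outputs flow p/I1)
#2 →J1  (C1 integral (e out))
#3 →I2  (J1 effort already set via bond 2)
#4 →R1  (common-e at J1 fixed by 2)

3  (C1, I1, I2 all integral)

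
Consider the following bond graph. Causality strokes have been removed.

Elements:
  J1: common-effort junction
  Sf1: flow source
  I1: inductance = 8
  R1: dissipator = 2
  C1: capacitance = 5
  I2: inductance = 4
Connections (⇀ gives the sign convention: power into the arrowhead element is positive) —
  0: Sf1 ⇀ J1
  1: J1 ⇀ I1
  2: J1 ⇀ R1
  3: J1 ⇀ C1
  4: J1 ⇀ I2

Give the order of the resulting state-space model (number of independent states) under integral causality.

β0 |Sf1  (Sf1 fixes flow; stroke at Sf1)
β1 |I1  (prefer integral on I1)
β3 |J1  (C1 integral (e out))
β2 |R1  (common-e at J1 fixed by 3)
β4 |I2  (J1: bond 3 brought effort, rest push out)

3  (C1, I1, I2 all integral)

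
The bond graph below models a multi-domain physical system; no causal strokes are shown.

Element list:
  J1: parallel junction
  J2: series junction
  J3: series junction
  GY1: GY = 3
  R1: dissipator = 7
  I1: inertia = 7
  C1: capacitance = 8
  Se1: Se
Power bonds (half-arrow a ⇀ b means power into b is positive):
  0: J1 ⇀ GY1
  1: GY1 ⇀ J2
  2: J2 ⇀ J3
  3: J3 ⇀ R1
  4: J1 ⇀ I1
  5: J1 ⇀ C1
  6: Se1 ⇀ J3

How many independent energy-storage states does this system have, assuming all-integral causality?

bond 6 stroke→J3  (source Se1 imposes e)
bond 4 stroke→I1  (prefer integral on I1)
bond 5 stroke→J1  (C1: C, integral causality)
bond 0 stroke→GY1  (J1: bond 5 brought effort, rest push out)
bond 1 stroke→GY1  (GY1: gyrator matches bond 0)
bond 2 stroke→J2  (J2: bond 1 brought flow, rest push out)
bond 3 stroke→J3  (common-f at J3 fixed by 2)

2  (C1, I1 all integral)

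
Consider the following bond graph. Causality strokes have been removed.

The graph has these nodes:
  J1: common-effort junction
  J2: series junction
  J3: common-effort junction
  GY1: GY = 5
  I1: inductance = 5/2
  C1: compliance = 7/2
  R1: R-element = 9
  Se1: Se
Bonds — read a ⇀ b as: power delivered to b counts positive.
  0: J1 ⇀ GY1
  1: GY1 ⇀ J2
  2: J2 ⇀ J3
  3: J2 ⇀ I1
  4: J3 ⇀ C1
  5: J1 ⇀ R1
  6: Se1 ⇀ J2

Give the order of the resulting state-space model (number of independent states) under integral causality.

2  (C1, I1 all integral)

#6 stroke→J2  (source Se1 imposes e)
#3 stroke→I1  (I1: I, integral causality)
#1 stroke→J2  (J2 flow already set via bond 3)
#2 stroke→J2  (common-f at J2 fixed by 3)
#4 stroke→J3  (J3: last free bond brings effort in)
#0 stroke→J1  (GY1 both-in/both-out from 1)
#5 stroke→R1  (0-jn J1 has e-setter on 0)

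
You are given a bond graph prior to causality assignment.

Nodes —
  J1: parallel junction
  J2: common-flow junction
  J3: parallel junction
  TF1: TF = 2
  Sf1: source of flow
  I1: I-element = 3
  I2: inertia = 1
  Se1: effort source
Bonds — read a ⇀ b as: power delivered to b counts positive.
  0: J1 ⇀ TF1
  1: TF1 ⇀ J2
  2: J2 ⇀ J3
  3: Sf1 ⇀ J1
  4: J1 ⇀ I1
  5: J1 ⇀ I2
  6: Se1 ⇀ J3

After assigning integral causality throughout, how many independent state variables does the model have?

2  (I1, I2 all integral)

#3 →Sf1  (source Sf1 imposes f)
#6 →J3  (Se1: effort source, stroke at far end)
#2 →J2  (J3 effort already set via bond 6)
#1 →TF1  (J2 needs exactly one f-in)
#0 →J1  (TF1: transformer flips bond 1)
#4 →I1  (0-jn J1 has e-setter on 0)
#5 →I2  (J1 effort already set via bond 0)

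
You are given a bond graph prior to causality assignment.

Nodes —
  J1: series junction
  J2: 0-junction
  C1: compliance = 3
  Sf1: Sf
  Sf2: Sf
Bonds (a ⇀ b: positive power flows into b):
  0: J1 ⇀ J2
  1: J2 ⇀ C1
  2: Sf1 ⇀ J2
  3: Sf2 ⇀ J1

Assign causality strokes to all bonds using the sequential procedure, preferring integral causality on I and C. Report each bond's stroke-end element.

b0 stroke→J1
b1 stroke→J2
b2 stroke→Sf1
b3 stroke→Sf2

#2 stroke at Sf1  (source Sf1 imposes f)
#3 stroke at Sf2  (Sf2 fixes flow; stroke at Sf2)
#0 stroke at J1  (common-f at J1 fixed by 3)
#1 stroke at J2  (J2: last free bond brings effort in)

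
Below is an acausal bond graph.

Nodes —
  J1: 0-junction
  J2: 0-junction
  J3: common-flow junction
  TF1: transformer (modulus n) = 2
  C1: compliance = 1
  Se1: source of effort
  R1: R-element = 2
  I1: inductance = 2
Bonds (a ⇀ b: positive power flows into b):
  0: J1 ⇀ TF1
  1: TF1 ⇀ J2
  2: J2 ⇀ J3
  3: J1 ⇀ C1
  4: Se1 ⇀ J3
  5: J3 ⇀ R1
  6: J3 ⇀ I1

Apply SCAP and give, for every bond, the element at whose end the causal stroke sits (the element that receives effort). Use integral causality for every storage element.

#0 →TF1
#1 →J2
#2 →J3
#3 →J1
#4 →J3
#5 →J3
#6 →I1

bond 4 |J3  (Se1: effort source, stroke at far end)
bond 3 |J1  (prefer integral on C1)
bond 0 |TF1  (J1: bond 3 brought effort, rest push out)
bond 1 |J2  (through TF1, causality passes straight; one stroke at TF1)
bond 2 |J3  (0-jn J2 has e-setter on 1)
bond 6 |I1  (I1 integral (f out))
bond 5 |J3  (J3: bond 6 brought flow, rest push out)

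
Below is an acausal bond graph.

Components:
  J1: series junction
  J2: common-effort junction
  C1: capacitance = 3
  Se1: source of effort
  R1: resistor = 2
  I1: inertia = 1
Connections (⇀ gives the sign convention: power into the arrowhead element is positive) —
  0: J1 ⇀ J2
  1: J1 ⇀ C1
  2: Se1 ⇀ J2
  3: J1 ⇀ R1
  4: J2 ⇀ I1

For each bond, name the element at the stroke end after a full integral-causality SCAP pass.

b2 |J2  (Se1: effort source, stroke at far end)
b0 |J1  (J2 effort already set via bond 2)
b4 |I1  (J2 effort already set via bond 2)
b1 |J1  (C1: C, integral causality)
b3 |R1  (only one flow-in slot at J1)

#0 stroke→J1
#1 stroke→J1
#2 stroke→J2
#3 stroke→R1
#4 stroke→I1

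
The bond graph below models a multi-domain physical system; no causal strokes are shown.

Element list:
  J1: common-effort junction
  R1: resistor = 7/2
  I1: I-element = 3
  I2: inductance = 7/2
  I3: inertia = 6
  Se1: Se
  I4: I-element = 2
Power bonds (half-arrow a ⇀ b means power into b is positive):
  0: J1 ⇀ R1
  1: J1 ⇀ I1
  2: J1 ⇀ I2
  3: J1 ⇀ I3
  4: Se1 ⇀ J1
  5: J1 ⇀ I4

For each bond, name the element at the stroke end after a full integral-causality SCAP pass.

β4 stroke→J1  (source Se1 imposes e)
β0 stroke→R1  (common-e at J1 fixed by 4)
β1 stroke→I1  (common-e at J1 fixed by 4)
β2 stroke→I2  (J1 effort already set via bond 4)
β3 stroke→I3  (0-jn J1 has e-setter on 4)
β5 stroke→I4  (J1 effort already set via bond 4)

bond 0 →R1
bond 1 →I1
bond 2 →I2
bond 3 →I3
bond 4 →J1
bond 5 →I4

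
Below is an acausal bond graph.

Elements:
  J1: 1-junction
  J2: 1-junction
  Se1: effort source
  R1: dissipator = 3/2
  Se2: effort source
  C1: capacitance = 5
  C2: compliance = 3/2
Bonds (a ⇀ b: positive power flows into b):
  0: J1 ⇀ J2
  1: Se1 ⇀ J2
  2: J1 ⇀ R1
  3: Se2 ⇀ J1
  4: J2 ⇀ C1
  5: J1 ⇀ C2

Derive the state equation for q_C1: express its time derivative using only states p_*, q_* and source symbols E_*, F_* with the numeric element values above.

b1 stroke→J2  (Se1 (Se) sets effort on bond)
b3 stroke→J1  (Se2 (Se) sets effort on bond)
b4 stroke→J2  (C1 integral (e out))
b0 stroke→J1  (J2 needs exactly one f-in)
b5 stroke→J1  (C2: C, integral causality)
b2 stroke→R1  (J1 needs exactly one f-in)

dq_C1/dt = 2*E_Se1/3 + 2*E_Se2/3 - 2*q_C1/15 - 4*q_C2/9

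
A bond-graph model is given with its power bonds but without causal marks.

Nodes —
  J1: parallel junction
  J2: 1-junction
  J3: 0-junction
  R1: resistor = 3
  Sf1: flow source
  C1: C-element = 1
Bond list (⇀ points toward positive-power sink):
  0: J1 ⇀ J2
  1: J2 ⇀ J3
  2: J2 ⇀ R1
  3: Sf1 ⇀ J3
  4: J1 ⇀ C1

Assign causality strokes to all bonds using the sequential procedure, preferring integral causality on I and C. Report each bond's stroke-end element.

β0 |J2
β1 |J3
β2 |J2
β3 |Sf1
β4 |J1

#3 stroke at Sf1  (Sf1 fixes flow; stroke at Sf1)
#1 stroke at J3  (closing 0-jn rule on J3)
#0 stroke at J2  (J2: bond 1 brought flow, rest push out)
#2 stroke at J2  (common-f at J2 fixed by 1)
#4 stroke at J1  (closing 0-jn rule on J1)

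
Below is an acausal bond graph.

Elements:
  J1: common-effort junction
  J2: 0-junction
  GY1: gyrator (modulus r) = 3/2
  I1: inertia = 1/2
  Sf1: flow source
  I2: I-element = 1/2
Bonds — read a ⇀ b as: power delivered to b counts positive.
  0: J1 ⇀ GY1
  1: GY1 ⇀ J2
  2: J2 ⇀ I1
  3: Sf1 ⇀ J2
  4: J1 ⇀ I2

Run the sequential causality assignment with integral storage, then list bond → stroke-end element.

#3 |Sf1  (Sf1: flow source, stroke at near end)
#2 |I1  (prefer integral on I1)
#1 |J2  (only one effort-in slot at J2)
#0 |J1  (GY1: gyrator matches bond 1)
#4 |I2  (J1 effort already set via bond 0)

bond 0 →J1
bond 1 →J2
bond 2 →I1
bond 3 →Sf1
bond 4 →I2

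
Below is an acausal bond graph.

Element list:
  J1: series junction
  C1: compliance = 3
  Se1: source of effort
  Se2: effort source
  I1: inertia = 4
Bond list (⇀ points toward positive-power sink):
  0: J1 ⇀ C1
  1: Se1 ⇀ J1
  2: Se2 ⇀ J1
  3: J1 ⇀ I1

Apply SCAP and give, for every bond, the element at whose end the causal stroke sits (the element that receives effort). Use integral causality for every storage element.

b1 stroke→J1  (source Se1 imposes e)
b2 stroke→J1  (Se2 (Se) sets effort on bond)
b0 stroke→J1  (C1 outputs effort q/C1)
b3 stroke→I1  (closing 1-jn rule on J1)

bond 0 stroke at J1
bond 1 stroke at J1
bond 2 stroke at J1
bond 3 stroke at I1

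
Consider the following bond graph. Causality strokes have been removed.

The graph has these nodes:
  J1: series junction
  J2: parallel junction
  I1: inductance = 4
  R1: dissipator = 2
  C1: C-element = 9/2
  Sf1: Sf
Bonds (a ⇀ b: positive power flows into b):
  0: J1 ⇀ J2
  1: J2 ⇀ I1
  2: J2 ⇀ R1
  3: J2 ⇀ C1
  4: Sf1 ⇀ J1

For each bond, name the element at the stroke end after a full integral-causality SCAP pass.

b0 →J1
b1 →I1
b2 →R1
b3 →J2
b4 →Sf1

β4 →Sf1  (source Sf1 imposes f)
β0 →J1  (J1: bond 4 brought flow, rest push out)
β1 →I1  (I1 integral (f out))
β3 →J2  (prefer integral on C1)
β2 →R1  (J2 effort already set via bond 3)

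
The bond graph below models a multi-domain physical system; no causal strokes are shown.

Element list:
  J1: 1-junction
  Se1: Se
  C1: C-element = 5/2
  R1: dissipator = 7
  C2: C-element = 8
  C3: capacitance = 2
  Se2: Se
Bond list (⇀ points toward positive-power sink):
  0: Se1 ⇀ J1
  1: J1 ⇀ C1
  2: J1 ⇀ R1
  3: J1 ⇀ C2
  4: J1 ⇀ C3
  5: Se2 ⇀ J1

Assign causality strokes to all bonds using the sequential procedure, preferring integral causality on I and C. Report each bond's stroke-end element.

bond 0 stroke→J1
bond 1 stroke→J1
bond 2 stroke→R1
bond 3 stroke→J1
bond 4 stroke→J1
bond 5 stroke→J1

bond 0 |J1  (Se1 fixes effort; stroke away)
bond 5 |J1  (Se2: effort source, stroke at far end)
bond 1 |J1  (prefer integral on C1)
bond 3 |J1  (prefer integral on C2)
bond 4 |J1  (C3 outputs effort q/C3)
bond 2 |R1  (J1: last free bond brings flow in)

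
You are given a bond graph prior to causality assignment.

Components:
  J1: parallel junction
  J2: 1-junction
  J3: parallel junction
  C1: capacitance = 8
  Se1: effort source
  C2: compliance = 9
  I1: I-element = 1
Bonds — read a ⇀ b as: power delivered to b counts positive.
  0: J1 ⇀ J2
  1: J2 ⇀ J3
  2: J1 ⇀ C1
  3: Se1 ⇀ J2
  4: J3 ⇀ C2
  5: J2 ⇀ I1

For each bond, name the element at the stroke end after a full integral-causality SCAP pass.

b3 |J2  (Se1: effort source, stroke at far end)
b2 |J1  (prefer integral on C1)
b0 |J2  (J1: bond 2 brought effort, rest push out)
b4 |J3  (prefer integral on C2)
b1 |J2  (J3: bond 4 brought effort, rest push out)
b5 |I1  (J2: last free bond brings flow in)

b0 stroke at J2
b1 stroke at J2
b2 stroke at J1
b3 stroke at J2
b4 stroke at J3
b5 stroke at I1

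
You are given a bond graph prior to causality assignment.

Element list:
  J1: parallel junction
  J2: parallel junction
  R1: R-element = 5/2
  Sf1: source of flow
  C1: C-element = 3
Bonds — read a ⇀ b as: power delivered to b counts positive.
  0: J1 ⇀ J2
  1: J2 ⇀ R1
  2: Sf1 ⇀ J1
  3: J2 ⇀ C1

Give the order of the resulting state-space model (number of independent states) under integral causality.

β2 →Sf1  (Sf1 fixes flow; stroke at Sf1)
β0 →J1  (J1: last free bond brings effort in)
β3 →J2  (C1 outputs effort q/C1)
β1 →R1  (J2: bond 3 brought effort, rest push out)

1  (C1 all integral)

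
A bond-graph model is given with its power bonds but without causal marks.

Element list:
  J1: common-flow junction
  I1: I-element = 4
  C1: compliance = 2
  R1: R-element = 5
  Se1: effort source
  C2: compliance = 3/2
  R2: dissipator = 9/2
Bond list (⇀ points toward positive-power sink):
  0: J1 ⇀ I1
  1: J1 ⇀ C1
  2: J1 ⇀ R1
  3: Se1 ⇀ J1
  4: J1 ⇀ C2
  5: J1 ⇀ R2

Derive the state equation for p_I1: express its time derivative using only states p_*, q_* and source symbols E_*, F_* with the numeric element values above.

dp_I1/dt = E_Se1 - 19*p_I1/8 - q_C1/2 - 2*q_C2/3

bond 3 →J1  (Se1 fixes effort; stroke away)
bond 0 →I1  (I1: I, integral causality)
bond 1 →J1  (1-jn J1 has f-setter on 0)
bond 2 →J1  (1-jn J1 has f-setter on 0)
bond 4 →J1  (common-f at J1 fixed by 0)
bond 5 →J1  (1-jn J1 has f-setter on 0)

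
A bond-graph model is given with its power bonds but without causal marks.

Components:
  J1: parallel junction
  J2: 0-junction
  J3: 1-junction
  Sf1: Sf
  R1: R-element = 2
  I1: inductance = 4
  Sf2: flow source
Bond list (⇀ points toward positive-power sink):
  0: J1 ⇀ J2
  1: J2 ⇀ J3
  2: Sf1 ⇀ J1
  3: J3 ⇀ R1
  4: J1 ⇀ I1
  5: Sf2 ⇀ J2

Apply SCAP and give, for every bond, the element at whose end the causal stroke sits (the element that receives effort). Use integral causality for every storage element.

b2 stroke at Sf1  (source Sf1 imposes f)
b5 stroke at Sf2  (Sf2: flow source, stroke at near end)
b4 stroke at I1  (prefer integral on I1)
b0 stroke at J1  (J1 needs exactly one e-in)
b1 stroke at J2  (J2 needs exactly one e-in)
b3 stroke at J3  (common-f at J3 fixed by 1)

b0 →J1
b1 →J2
b2 →Sf1
b3 →J3
b4 →I1
b5 →Sf2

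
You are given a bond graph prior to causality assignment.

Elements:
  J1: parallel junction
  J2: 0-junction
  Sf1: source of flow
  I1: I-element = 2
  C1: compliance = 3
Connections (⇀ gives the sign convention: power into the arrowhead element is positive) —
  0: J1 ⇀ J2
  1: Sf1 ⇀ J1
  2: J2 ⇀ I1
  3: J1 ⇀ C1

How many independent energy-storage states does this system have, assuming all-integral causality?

b1 |Sf1  (Sf1 fixes flow; stroke at Sf1)
b2 |I1  (I1 outputs flow p/I1)
b0 |J2  (closing 0-jn rule on J2)
b3 |J1  (J1: last free bond brings effort in)

2  (C1, I1 all integral)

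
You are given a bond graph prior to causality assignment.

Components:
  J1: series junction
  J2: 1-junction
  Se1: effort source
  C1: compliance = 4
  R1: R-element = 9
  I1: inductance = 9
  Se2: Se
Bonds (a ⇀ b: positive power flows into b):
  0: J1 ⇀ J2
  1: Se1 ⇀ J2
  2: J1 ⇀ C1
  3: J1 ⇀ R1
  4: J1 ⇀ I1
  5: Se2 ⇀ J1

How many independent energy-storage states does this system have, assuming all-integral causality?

#1 stroke→J2  (Se1 fixes effort; stroke away)
#5 stroke→J1  (Se2 fixes effort; stroke away)
#0 stroke→J1  (only one flow-in slot at J2)
#2 stroke→J1  (C1 outputs effort q/C1)
#4 stroke→I1  (prefer integral on I1)
#3 stroke→J1  (J1: bond 4 brought flow, rest push out)

2  (C1, I1 all integral)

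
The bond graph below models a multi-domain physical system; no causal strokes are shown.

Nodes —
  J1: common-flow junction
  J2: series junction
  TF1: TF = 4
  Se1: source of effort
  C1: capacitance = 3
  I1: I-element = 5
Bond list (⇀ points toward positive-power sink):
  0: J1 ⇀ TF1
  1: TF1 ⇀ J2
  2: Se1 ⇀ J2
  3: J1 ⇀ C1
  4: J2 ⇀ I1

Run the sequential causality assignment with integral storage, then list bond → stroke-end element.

bond 2 stroke→J2  (Se1: effort source, stroke at far end)
bond 3 stroke→J1  (C1: C, integral causality)
bond 0 stroke→TF1  (J1: last free bond brings flow in)
bond 1 stroke→J2  (TF TF1: opposite of bond 0)
bond 4 stroke→I1  (J2: last free bond brings flow in)

bond 0 →TF1
bond 1 →J2
bond 2 →J2
bond 3 →J1
bond 4 →I1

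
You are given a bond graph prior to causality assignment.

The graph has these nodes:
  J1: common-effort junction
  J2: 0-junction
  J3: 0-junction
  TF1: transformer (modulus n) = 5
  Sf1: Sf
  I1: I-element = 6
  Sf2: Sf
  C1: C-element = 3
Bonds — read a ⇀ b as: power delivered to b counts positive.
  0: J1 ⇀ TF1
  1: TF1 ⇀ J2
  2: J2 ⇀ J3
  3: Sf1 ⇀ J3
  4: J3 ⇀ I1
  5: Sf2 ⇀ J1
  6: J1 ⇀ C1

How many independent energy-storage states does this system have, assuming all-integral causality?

2  (C1, I1 all integral)

b3 →Sf1  (Sf1: flow source, stroke at near end)
b5 →Sf2  (source Sf2 imposes f)
b4 →I1  (I1: I, integral causality)
b2 →J3  (only one effort-in slot at J3)
b1 →J2  (closing 0-jn rule on J2)
b0 →TF1  (through TF1, causality passes straight; one stroke at TF1)
b6 →J1  (J1: last free bond brings effort in)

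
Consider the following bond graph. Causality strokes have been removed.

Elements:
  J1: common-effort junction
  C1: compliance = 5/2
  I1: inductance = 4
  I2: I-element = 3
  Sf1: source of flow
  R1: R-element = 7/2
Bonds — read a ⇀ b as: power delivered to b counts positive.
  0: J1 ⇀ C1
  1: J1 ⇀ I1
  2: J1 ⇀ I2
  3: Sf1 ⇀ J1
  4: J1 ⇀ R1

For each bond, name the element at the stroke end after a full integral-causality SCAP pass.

b0 |J1
b1 |I1
b2 |I2
b3 |Sf1
b4 |R1

b3 →Sf1  (Sf1 (Sf) sets flow on bond)
b0 →J1  (prefer integral on C1)
b1 →I1  (common-e at J1 fixed by 0)
b2 →I2  (common-e at J1 fixed by 0)
b4 →R1  (J1 effort already set via bond 0)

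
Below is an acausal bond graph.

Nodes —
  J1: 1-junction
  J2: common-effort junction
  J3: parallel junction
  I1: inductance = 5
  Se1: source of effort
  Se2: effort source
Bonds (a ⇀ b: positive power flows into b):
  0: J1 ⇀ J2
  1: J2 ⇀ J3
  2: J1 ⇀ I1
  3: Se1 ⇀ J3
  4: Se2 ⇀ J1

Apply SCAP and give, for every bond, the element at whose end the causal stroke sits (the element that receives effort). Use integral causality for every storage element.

β3 |J3  (Se1: effort source, stroke at far end)
β4 |J1  (source Se2 imposes e)
β1 |J2  (0-jn J3 has e-setter on 3)
β0 |J1  (J2 effort already set via bond 1)
β2 |I1  (J1: last free bond brings flow in)

#0 stroke→J1
#1 stroke→J2
#2 stroke→I1
#3 stroke→J3
#4 stroke→J1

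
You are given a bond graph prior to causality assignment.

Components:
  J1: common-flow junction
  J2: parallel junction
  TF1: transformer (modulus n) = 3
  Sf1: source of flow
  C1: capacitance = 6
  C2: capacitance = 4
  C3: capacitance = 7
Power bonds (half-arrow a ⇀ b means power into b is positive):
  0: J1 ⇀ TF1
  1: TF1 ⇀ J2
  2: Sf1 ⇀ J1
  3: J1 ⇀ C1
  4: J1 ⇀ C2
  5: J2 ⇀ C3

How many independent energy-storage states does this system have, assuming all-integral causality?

3  (C1, C2, C3 all integral)

bond 2 |Sf1  (source Sf1 imposes f)
bond 0 |J1  (1-jn J1 has f-setter on 2)
bond 3 |J1  (1-jn J1 has f-setter on 2)
bond 4 |J1  (common-f at J1 fixed by 2)
bond 1 |TF1  (TF1 one-in-one-out from 0)
bond 5 |J2  (J2 needs exactly one e-in)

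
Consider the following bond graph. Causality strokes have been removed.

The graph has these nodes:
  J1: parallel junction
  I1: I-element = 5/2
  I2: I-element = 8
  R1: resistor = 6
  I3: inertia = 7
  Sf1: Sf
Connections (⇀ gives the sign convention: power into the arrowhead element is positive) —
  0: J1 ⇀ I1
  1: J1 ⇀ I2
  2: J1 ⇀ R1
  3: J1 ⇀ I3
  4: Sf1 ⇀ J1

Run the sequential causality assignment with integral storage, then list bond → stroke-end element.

#4 |Sf1  (Sf1 fixes flow; stroke at Sf1)
#0 |I1  (prefer integral on I1)
#1 |I2  (I2 integral (f out))
#3 |I3  (I3: I, integral causality)
#2 |J1  (J1: last free bond brings effort in)

β0 stroke→I1
β1 stroke→I2
β2 stroke→J1
β3 stroke→I3
β4 stroke→Sf1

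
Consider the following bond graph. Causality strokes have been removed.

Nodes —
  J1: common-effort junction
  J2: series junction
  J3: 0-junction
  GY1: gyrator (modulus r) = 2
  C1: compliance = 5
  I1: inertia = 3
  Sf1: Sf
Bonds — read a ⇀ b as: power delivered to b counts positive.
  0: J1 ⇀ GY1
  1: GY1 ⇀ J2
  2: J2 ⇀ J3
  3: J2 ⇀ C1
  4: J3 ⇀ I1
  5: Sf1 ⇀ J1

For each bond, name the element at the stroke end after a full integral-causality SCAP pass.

β5 |Sf1  (Sf1: flow source, stroke at near end)
β0 |J1  (only one effort-in slot at J1)
β1 |J2  (through GY1, causality inverts; strokes same side of GY1)
β3 |J2  (C1: C, integral causality)
β2 |J3  (J2 needs exactly one f-in)
β4 |I1  (J3: bond 2 brought effort, rest push out)

bond 0 stroke at J1
bond 1 stroke at J2
bond 2 stroke at J3
bond 3 stroke at J2
bond 4 stroke at I1
bond 5 stroke at Sf1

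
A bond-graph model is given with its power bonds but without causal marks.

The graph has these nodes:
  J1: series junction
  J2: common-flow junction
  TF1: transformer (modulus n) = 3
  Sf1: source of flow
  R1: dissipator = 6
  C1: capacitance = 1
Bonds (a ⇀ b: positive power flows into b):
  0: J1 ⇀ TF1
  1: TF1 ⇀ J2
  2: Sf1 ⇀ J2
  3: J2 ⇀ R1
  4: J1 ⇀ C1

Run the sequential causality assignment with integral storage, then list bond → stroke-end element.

#0 stroke→TF1
#1 stroke→J2
#2 stroke→Sf1
#3 stroke→J2
#4 stroke→J1

bond 2 |Sf1  (Sf1: flow source, stroke at near end)
bond 1 |J2  (J2 flow already set via bond 2)
bond 3 |J2  (1-jn J2 has f-setter on 2)
bond 0 |TF1  (TF TF1: opposite of bond 1)
bond 4 |J1  (common-f at J1 fixed by 0)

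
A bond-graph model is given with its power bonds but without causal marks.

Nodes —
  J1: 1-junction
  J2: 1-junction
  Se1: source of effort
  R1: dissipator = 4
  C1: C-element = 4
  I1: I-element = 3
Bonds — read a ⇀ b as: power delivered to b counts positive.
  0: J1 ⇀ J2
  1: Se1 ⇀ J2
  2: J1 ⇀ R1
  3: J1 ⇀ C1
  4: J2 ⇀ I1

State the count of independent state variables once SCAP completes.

bond 1 →J2  (source Se1 imposes e)
bond 3 →J1  (C1 outputs effort q/C1)
bond 4 →I1  (I1: I, integral causality)
bond 0 →J2  (J2 flow already set via bond 4)
bond 2 →J1  (J1 flow already set via bond 0)

2  (C1, I1 all integral)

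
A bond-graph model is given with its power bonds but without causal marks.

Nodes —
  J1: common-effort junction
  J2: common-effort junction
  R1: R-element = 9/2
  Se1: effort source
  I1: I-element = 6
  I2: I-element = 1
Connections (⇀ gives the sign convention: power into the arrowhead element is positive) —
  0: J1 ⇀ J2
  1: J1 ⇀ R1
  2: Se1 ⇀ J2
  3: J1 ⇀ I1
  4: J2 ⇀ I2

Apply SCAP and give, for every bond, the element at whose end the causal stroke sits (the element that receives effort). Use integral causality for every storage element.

β2 stroke→J2  (Se1: effort source, stroke at far end)
β0 stroke→J1  (J2: bond 2 brought effort, rest push out)
β4 stroke→I2  (0-jn J2 has e-setter on 2)
β1 stroke→R1  (J1: bond 0 brought effort, rest push out)
β3 stroke→I1  (common-e at J1 fixed by 0)

#0 →J1
#1 →R1
#2 →J2
#3 →I1
#4 →I2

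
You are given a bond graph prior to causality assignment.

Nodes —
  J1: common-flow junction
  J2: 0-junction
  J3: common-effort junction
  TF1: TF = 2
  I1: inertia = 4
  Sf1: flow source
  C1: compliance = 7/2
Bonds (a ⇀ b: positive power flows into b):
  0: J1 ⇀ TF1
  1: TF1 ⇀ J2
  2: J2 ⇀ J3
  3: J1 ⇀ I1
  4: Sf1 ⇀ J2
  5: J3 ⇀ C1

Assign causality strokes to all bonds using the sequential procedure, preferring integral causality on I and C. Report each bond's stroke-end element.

#0 stroke→J1
#1 stroke→TF1
#2 stroke→J2
#3 stroke→I1
#4 stroke→Sf1
#5 stroke→J3

#4 →Sf1  (Sf1 (Sf) sets flow on bond)
#3 →I1  (I1 integral (f out))
#0 →J1  (common-f at J1 fixed by 3)
#1 →TF1  (TF TF1: opposite of bond 0)
#2 →J2  (J2 needs exactly one e-in)
#5 →J3  (J3 needs exactly one e-in)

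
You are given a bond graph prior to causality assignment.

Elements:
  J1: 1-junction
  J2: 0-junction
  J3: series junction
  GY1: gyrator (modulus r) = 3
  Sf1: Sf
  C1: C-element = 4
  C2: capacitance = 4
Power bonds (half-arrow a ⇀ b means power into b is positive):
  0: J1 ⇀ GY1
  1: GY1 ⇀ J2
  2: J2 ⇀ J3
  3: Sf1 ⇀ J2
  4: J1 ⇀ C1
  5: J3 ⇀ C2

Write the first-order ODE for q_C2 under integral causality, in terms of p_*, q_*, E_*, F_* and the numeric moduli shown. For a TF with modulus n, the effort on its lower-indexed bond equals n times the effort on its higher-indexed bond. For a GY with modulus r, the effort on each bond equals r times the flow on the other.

dq_C2/dt = F_Sf1 - q_C1/12

β3 →Sf1  (source Sf1 imposes f)
β4 →J1  (C1 outputs effort q/C1)
β0 →GY1  (only one flow-in slot at J1)
β1 →GY1  (GY1: gyrator matches bond 0)
β2 →J2  (closing 0-jn rule on J2)
β5 →J3  (common-f at J3 fixed by 2)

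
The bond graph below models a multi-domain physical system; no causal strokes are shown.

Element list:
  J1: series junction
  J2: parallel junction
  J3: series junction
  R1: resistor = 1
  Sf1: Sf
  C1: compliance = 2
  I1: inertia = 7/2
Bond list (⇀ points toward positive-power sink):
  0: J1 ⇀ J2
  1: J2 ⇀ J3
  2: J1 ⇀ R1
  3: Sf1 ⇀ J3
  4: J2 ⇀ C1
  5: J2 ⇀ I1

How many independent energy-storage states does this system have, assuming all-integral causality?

2  (C1, I1 all integral)

#3 stroke at Sf1  (Sf1 (Sf) sets flow on bond)
#1 stroke at J3  (J3 flow already set via bond 3)
#4 stroke at J2  (C1: C, integral causality)
#0 stroke at J1  (0-jn J2 has e-setter on 4)
#5 stroke at I1  (0-jn J2 has e-setter on 4)
#2 stroke at R1  (J1: last free bond brings flow in)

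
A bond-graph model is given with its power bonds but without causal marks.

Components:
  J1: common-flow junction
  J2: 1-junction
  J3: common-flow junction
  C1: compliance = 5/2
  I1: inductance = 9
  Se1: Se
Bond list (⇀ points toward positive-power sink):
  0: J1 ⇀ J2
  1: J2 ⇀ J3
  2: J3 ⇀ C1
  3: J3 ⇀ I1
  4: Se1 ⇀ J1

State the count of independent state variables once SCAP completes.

b4 →J1  (Se1: effort source, stroke at far end)
b0 →J2  (J1: last free bond brings flow in)
b1 →J3  (J2 needs exactly one f-in)
b2 →J3  (C1 outputs effort q/C1)
b3 →I1  (J3 needs exactly one f-in)

2  (C1, I1 all integral)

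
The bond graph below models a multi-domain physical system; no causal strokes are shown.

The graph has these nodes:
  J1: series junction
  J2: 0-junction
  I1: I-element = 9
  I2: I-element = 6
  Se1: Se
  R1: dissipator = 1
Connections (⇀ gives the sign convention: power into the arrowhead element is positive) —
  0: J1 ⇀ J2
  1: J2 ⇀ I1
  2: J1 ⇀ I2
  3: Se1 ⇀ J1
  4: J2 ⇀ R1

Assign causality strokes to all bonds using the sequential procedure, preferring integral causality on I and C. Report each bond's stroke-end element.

bond 0 stroke at J1
bond 1 stroke at I1
bond 2 stroke at I2
bond 3 stroke at J1
bond 4 stroke at J2

bond 3 stroke→J1  (Se1 (Se) sets effort on bond)
bond 1 stroke→I1  (I1 integral (f out))
bond 2 stroke→I2  (I2: I, integral causality)
bond 0 stroke→J1  (1-jn J1 has f-setter on 2)
bond 4 stroke→J2  (only one effort-in slot at J2)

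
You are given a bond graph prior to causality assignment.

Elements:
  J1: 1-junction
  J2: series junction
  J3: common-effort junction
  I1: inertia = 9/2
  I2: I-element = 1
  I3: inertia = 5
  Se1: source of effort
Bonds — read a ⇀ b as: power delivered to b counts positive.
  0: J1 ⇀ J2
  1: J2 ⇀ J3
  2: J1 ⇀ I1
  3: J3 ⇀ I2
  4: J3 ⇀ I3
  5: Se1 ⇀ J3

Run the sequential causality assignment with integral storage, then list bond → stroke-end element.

bond 0 stroke→J1
bond 1 stroke→J2
bond 2 stroke→I1
bond 3 stroke→I2
bond 4 stroke→I3
bond 5 stroke→J3

#5 →J3  (source Se1 imposes e)
#1 →J2  (common-e at J3 fixed by 5)
#3 →I2  (0-jn J3 has e-setter on 5)
#4 →I3  (J3 effort already set via bond 5)
#0 →J1  (J2 needs exactly one f-in)
#2 →I1  (J1: last free bond brings flow in)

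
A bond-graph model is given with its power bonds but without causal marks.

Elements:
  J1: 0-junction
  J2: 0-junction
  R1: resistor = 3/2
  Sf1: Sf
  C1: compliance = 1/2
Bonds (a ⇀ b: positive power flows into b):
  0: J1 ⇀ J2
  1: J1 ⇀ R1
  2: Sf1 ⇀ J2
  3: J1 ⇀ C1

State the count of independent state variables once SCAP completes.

β2 stroke at Sf1  (source Sf1 imposes f)
β0 stroke at J2  (only one effort-in slot at J2)
β3 stroke at J1  (C1: C, integral causality)
β1 stroke at R1  (J1 effort already set via bond 3)

1  (C1 all integral)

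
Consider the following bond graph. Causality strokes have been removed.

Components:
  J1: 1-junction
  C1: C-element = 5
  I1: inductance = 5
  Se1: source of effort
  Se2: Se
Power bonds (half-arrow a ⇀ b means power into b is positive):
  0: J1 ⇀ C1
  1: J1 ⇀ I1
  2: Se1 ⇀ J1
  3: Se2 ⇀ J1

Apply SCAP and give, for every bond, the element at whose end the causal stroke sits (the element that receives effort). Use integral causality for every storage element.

#0 stroke→J1
#1 stroke→I1
#2 stroke→J1
#3 stroke→J1

β2 →J1  (Se1: effort source, stroke at far end)
β3 →J1  (source Se2 imposes e)
β0 →J1  (C1 integral (e out))
β1 →I1  (closing 1-jn rule on J1)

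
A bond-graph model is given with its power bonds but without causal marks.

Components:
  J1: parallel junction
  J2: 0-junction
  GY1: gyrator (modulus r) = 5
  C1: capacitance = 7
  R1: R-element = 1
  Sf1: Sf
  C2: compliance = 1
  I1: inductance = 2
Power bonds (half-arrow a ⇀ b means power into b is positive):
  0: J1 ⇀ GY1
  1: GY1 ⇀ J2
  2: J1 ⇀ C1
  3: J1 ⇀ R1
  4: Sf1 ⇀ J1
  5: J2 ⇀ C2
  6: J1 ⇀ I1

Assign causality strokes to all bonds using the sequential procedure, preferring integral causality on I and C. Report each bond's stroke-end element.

#0 stroke at GY1
#1 stroke at GY1
#2 stroke at J1
#3 stroke at R1
#4 stroke at Sf1
#5 stroke at J2
#6 stroke at I1

#4 |Sf1  (Sf1 fixes flow; stroke at Sf1)
#2 |J1  (C1 outputs effort q/C1)
#0 |GY1  (J1: bond 2 brought effort, rest push out)
#3 |R1  (common-e at J1 fixed by 2)
#6 |I1  (0-jn J1 has e-setter on 2)
#1 |GY1  (GY1: gyrator matches bond 0)
#5 |J2  (J2: last free bond brings effort in)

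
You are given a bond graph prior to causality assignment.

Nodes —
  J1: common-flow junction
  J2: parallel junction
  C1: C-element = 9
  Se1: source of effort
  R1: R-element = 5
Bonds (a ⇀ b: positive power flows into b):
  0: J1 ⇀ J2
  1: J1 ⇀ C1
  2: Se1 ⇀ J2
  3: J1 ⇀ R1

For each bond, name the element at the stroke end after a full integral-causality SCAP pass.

β0 stroke→J1
β1 stroke→J1
β2 stroke→J2
β3 stroke→R1

β2 →J2  (source Se1 imposes e)
β0 →J1  (J2 effort already set via bond 2)
β1 →J1  (C1 integral (e out))
β3 →R1  (closing 1-jn rule on J1)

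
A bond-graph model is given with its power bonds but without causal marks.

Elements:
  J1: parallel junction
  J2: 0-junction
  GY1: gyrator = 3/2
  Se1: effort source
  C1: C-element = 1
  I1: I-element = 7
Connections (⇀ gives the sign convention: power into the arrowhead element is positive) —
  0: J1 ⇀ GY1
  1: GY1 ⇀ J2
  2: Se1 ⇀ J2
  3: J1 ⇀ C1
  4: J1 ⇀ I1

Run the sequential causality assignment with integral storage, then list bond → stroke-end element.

b0 |GY1
b1 |GY1
b2 |J2
b3 |J1
b4 |I1

β2 stroke→J2  (Se1 (Se) sets effort on bond)
β1 stroke→GY1  (0-jn J2 has e-setter on 2)
β0 stroke→GY1  (GY1 both-in/both-out from 1)
β3 stroke→J1  (C1: C, integral causality)
β4 stroke→I1  (common-e at J1 fixed by 3)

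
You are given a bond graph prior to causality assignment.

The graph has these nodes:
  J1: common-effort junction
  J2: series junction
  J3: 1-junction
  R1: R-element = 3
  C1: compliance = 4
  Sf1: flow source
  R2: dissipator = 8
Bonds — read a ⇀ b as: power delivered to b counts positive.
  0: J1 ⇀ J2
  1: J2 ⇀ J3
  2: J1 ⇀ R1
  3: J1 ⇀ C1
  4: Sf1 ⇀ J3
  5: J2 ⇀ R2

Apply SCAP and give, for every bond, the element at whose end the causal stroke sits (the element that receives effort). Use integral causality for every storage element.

#4 →Sf1  (Sf1: flow source, stroke at near end)
#1 →J3  (1-jn J3 has f-setter on 4)
#0 →J2  (common-f at J2 fixed by 1)
#5 →J2  (J2: bond 1 brought flow, rest push out)
#3 →J1  (C1: C, integral causality)
#2 →R1  (J1: bond 3 brought effort, rest push out)

b0 stroke at J2
b1 stroke at J3
b2 stroke at R1
b3 stroke at J1
b4 stroke at Sf1
b5 stroke at J2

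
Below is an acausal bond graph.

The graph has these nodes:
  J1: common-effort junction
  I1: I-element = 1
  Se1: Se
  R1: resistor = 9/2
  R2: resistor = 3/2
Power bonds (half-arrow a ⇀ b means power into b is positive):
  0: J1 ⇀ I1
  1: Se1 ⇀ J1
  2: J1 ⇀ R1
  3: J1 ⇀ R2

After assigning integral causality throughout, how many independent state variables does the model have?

1  (I1 all integral)

bond 1 stroke at J1  (Se1 fixes effort; stroke away)
bond 0 stroke at I1  (common-e at J1 fixed by 1)
bond 2 stroke at R1  (common-e at J1 fixed by 1)
bond 3 stroke at R2  (J1 effort already set via bond 1)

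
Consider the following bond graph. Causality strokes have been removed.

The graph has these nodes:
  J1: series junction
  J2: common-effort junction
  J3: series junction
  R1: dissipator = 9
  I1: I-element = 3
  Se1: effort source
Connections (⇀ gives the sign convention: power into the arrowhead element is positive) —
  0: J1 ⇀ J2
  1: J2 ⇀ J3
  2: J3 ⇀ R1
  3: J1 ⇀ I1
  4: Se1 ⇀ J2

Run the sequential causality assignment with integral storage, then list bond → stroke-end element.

b4 stroke at J2  (Se1: effort source, stroke at far end)
b0 stroke at J1  (0-jn J2 has e-setter on 4)
b1 stroke at J3  (0-jn J2 has e-setter on 4)
b2 stroke at R1  (only one flow-in slot at J3)
b3 stroke at I1  (J1: last free bond brings flow in)

b0 →J1
b1 →J3
b2 →R1
b3 →I1
b4 →J2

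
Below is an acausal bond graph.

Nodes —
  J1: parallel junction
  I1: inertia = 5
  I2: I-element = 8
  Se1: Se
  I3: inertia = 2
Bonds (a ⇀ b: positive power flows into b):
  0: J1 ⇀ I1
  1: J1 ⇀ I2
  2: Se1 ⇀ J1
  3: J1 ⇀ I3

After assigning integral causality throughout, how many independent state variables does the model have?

3  (I1, I2, I3 all integral)

bond 2 →J1  (source Se1 imposes e)
bond 0 →I1  (J1: bond 2 brought effort, rest push out)
bond 1 →I2  (common-e at J1 fixed by 2)
bond 3 →I3  (common-e at J1 fixed by 2)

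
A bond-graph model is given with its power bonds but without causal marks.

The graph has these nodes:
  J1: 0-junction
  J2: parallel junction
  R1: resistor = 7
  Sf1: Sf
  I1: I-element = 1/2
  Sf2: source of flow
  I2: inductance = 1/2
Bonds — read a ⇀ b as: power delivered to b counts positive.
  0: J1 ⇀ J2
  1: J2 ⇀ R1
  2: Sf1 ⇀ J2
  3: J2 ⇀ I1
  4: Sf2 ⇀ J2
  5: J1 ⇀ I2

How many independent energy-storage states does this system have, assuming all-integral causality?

b2 →Sf1  (Sf1 fixes flow; stroke at Sf1)
b4 →Sf2  (Sf2: flow source, stroke at near end)
b3 →I1  (prefer integral on I1)
b5 →I2  (prefer integral on I2)
b0 →J1  (only one effort-in slot at J1)
b1 →J2  (only one effort-in slot at J2)

2  (I1, I2 all integral)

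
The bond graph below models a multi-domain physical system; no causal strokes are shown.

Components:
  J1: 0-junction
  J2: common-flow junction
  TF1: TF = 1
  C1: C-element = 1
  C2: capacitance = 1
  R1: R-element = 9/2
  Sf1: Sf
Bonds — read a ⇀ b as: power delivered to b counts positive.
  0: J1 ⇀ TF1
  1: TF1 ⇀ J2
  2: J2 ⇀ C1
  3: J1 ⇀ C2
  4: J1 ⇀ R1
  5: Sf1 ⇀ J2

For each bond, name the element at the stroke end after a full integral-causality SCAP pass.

b0 stroke→TF1
b1 stroke→J2
b2 stroke→J2
b3 stroke→J1
b4 stroke→R1
b5 stroke→Sf1

#5 →Sf1  (Sf1 fixes flow; stroke at Sf1)
#1 →J2  (common-f at J2 fixed by 5)
#2 →J2  (J2 flow already set via bond 5)
#0 →TF1  (TF TF1: opposite of bond 1)
#3 →J1  (C2 outputs effort q/C2)
#4 →R1  (common-e at J1 fixed by 3)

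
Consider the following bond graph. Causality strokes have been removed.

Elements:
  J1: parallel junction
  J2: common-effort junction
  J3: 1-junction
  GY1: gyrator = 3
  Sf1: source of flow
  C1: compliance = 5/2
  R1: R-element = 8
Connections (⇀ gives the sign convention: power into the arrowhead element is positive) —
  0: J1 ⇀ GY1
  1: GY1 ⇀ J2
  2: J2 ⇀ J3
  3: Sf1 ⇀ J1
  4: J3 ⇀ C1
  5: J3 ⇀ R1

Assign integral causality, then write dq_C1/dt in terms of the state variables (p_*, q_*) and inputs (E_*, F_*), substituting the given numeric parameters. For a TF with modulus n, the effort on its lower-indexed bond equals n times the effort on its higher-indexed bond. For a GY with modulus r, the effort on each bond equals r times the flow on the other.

β3 stroke→Sf1  (Sf1: flow source, stroke at near end)
β0 stroke→J1  (only one effort-in slot at J1)
β1 stroke→J2  (GY GY1: same side as bond 0)
β2 stroke→J3  (common-e at J2 fixed by 1)
β4 stroke→J3  (prefer integral on C1)
β5 stroke→R1  (only one flow-in slot at J3)

dq_C1/dt = 3*F_Sf1/8 - q_C1/20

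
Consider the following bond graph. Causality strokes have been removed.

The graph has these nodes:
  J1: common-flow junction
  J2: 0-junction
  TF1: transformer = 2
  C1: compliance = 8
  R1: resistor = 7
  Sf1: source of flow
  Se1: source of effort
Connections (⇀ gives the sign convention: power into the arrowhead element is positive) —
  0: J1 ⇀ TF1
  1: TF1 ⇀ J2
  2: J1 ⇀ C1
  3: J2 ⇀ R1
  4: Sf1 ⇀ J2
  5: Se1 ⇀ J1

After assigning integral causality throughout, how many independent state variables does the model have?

1  (C1 all integral)

#4 stroke→Sf1  (Sf1 (Sf) sets flow on bond)
#5 stroke→J1  (Se1: effort source, stroke at far end)
#2 stroke→J1  (prefer integral on C1)
#0 stroke→TF1  (closing 1-jn rule on J1)
#1 stroke→J2  (through TF1, causality passes straight; one stroke at TF1)
#3 stroke→R1  (common-e at J2 fixed by 1)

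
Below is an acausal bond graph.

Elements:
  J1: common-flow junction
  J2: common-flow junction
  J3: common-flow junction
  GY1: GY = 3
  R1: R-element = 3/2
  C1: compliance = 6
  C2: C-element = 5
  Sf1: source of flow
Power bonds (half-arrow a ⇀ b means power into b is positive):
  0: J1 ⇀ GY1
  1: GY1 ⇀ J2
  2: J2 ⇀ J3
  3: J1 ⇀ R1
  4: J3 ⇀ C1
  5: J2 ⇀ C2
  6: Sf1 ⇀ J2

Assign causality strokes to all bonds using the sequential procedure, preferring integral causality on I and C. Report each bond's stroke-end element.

#0 |J1
#1 |J2
#2 |J2
#3 |R1
#4 |J3
#5 |J2
#6 |Sf1

β6 →Sf1  (Sf1 fixes flow; stroke at Sf1)
β1 →J2  (1-jn J2 has f-setter on 6)
β2 →J2  (common-f at J2 fixed by 6)
β5 →J2  (1-jn J2 has f-setter on 6)
β4 →J3  (1-jn J3 has f-setter on 2)
β0 →J1  (GY GY1: same side as bond 1)
β3 →R1  (J1: last free bond brings flow in)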